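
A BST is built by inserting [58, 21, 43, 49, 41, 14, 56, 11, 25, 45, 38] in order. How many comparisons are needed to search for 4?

Search path for 4: 58 -> 21 -> 14 -> 11
Found: False
Comparisons: 4


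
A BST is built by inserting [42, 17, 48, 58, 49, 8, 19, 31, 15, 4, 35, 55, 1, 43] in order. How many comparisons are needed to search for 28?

Search path for 28: 42 -> 17 -> 19 -> 31
Found: False
Comparisons: 4


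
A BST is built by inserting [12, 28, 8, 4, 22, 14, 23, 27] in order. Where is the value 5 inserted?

Starting tree (level order): [12, 8, 28, 4, None, 22, None, None, None, 14, 23, None, None, None, 27]
Insertion path: 12 -> 8 -> 4
Result: insert 5 as right child of 4
Final tree (level order): [12, 8, 28, 4, None, 22, None, None, 5, 14, 23, None, None, None, None, None, 27]


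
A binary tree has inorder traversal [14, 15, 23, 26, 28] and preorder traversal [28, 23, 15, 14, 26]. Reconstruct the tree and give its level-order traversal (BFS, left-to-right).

Inorder:  [14, 15, 23, 26, 28]
Preorder: [28, 23, 15, 14, 26]
Algorithm: preorder visits root first, so consume preorder in order;
for each root, split the current inorder slice at that value into
left-subtree inorder and right-subtree inorder, then recurse.
Recursive splits:
  root=28; inorder splits into left=[14, 15, 23, 26], right=[]
  root=23; inorder splits into left=[14, 15], right=[26]
  root=15; inorder splits into left=[14], right=[]
  root=14; inorder splits into left=[], right=[]
  root=26; inorder splits into left=[], right=[]
Reconstructed level-order: [28, 23, 15, 26, 14]


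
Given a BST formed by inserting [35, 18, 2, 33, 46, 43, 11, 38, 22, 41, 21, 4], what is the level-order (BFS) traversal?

Tree insertion order: [35, 18, 2, 33, 46, 43, 11, 38, 22, 41, 21, 4]
Tree (level-order array): [35, 18, 46, 2, 33, 43, None, None, 11, 22, None, 38, None, 4, None, 21, None, None, 41]
BFS from the root, enqueuing left then right child of each popped node:
  queue [35] -> pop 35, enqueue [18, 46], visited so far: [35]
  queue [18, 46] -> pop 18, enqueue [2, 33], visited so far: [35, 18]
  queue [46, 2, 33] -> pop 46, enqueue [43], visited so far: [35, 18, 46]
  queue [2, 33, 43] -> pop 2, enqueue [11], visited so far: [35, 18, 46, 2]
  queue [33, 43, 11] -> pop 33, enqueue [22], visited so far: [35, 18, 46, 2, 33]
  queue [43, 11, 22] -> pop 43, enqueue [38], visited so far: [35, 18, 46, 2, 33, 43]
  queue [11, 22, 38] -> pop 11, enqueue [4], visited so far: [35, 18, 46, 2, 33, 43, 11]
  queue [22, 38, 4] -> pop 22, enqueue [21], visited so far: [35, 18, 46, 2, 33, 43, 11, 22]
  queue [38, 4, 21] -> pop 38, enqueue [41], visited so far: [35, 18, 46, 2, 33, 43, 11, 22, 38]
  queue [4, 21, 41] -> pop 4, enqueue [none], visited so far: [35, 18, 46, 2, 33, 43, 11, 22, 38, 4]
  queue [21, 41] -> pop 21, enqueue [none], visited so far: [35, 18, 46, 2, 33, 43, 11, 22, 38, 4, 21]
  queue [41] -> pop 41, enqueue [none], visited so far: [35, 18, 46, 2, 33, 43, 11, 22, 38, 4, 21, 41]
Result: [35, 18, 46, 2, 33, 43, 11, 22, 38, 4, 21, 41]


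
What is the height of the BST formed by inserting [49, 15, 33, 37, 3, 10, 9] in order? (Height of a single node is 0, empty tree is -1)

Insertion order: [49, 15, 33, 37, 3, 10, 9]
Tree (level-order array): [49, 15, None, 3, 33, None, 10, None, 37, 9]
Compute height bottom-up (empty subtree = -1):
  height(9) = 1 + max(-1, -1) = 0
  height(10) = 1 + max(0, -1) = 1
  height(3) = 1 + max(-1, 1) = 2
  height(37) = 1 + max(-1, -1) = 0
  height(33) = 1 + max(-1, 0) = 1
  height(15) = 1 + max(2, 1) = 3
  height(49) = 1 + max(3, -1) = 4
Height = 4


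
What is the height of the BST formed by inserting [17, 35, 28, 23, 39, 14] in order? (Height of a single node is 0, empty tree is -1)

Insertion order: [17, 35, 28, 23, 39, 14]
Tree (level-order array): [17, 14, 35, None, None, 28, 39, 23]
Compute height bottom-up (empty subtree = -1):
  height(14) = 1 + max(-1, -1) = 0
  height(23) = 1 + max(-1, -1) = 0
  height(28) = 1 + max(0, -1) = 1
  height(39) = 1 + max(-1, -1) = 0
  height(35) = 1 + max(1, 0) = 2
  height(17) = 1 + max(0, 2) = 3
Height = 3


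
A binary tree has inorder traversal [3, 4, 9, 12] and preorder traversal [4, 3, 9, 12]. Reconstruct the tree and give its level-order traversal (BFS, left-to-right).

Inorder:  [3, 4, 9, 12]
Preorder: [4, 3, 9, 12]
Algorithm: preorder visits root first, so consume preorder in order;
for each root, split the current inorder slice at that value into
left-subtree inorder and right-subtree inorder, then recurse.
Recursive splits:
  root=4; inorder splits into left=[3], right=[9, 12]
  root=3; inorder splits into left=[], right=[]
  root=9; inorder splits into left=[], right=[12]
  root=12; inorder splits into left=[], right=[]
Reconstructed level-order: [4, 3, 9, 12]


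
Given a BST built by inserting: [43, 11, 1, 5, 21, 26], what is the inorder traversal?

Tree insertion order: [43, 11, 1, 5, 21, 26]
Tree (level-order array): [43, 11, None, 1, 21, None, 5, None, 26]
Inorder traversal: [1, 5, 11, 21, 26, 43]


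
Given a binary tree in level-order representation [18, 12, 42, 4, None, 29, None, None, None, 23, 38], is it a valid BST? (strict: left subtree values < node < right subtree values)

Level-order array: [18, 12, 42, 4, None, 29, None, None, None, 23, 38]
Validate using subtree bounds (lo, hi): at each node, require lo < value < hi,
then recurse left with hi=value and right with lo=value.
Preorder trace (stopping at first violation):
  at node 18 with bounds (-inf, +inf): OK
  at node 12 with bounds (-inf, 18): OK
  at node 4 with bounds (-inf, 12): OK
  at node 42 with bounds (18, +inf): OK
  at node 29 with bounds (18, 42): OK
  at node 23 with bounds (18, 29): OK
  at node 38 with bounds (29, 42): OK
No violation found at any node.
Result: Valid BST


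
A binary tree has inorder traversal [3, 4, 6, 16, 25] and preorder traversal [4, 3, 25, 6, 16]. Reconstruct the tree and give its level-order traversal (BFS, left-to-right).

Inorder:  [3, 4, 6, 16, 25]
Preorder: [4, 3, 25, 6, 16]
Algorithm: preorder visits root first, so consume preorder in order;
for each root, split the current inorder slice at that value into
left-subtree inorder and right-subtree inorder, then recurse.
Recursive splits:
  root=4; inorder splits into left=[3], right=[6, 16, 25]
  root=3; inorder splits into left=[], right=[]
  root=25; inorder splits into left=[6, 16], right=[]
  root=6; inorder splits into left=[], right=[16]
  root=16; inorder splits into left=[], right=[]
Reconstructed level-order: [4, 3, 25, 6, 16]


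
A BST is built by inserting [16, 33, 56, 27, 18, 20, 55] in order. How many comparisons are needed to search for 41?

Search path for 41: 16 -> 33 -> 56 -> 55
Found: False
Comparisons: 4


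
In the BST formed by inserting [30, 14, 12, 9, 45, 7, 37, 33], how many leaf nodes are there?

Tree built from: [30, 14, 12, 9, 45, 7, 37, 33]
Tree (level-order array): [30, 14, 45, 12, None, 37, None, 9, None, 33, None, 7]
Rule: A leaf has 0 children.
Per-node child counts:
  node 30: 2 child(ren)
  node 14: 1 child(ren)
  node 12: 1 child(ren)
  node 9: 1 child(ren)
  node 7: 0 child(ren)
  node 45: 1 child(ren)
  node 37: 1 child(ren)
  node 33: 0 child(ren)
Matching nodes: [7, 33]
Count of leaf nodes: 2


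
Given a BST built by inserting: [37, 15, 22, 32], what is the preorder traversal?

Tree insertion order: [37, 15, 22, 32]
Tree (level-order array): [37, 15, None, None, 22, None, 32]
Preorder traversal: [37, 15, 22, 32]


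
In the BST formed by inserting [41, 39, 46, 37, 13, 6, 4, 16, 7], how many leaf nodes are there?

Tree built from: [41, 39, 46, 37, 13, 6, 4, 16, 7]
Tree (level-order array): [41, 39, 46, 37, None, None, None, 13, None, 6, 16, 4, 7]
Rule: A leaf has 0 children.
Per-node child counts:
  node 41: 2 child(ren)
  node 39: 1 child(ren)
  node 37: 1 child(ren)
  node 13: 2 child(ren)
  node 6: 2 child(ren)
  node 4: 0 child(ren)
  node 7: 0 child(ren)
  node 16: 0 child(ren)
  node 46: 0 child(ren)
Matching nodes: [4, 7, 16, 46]
Count of leaf nodes: 4


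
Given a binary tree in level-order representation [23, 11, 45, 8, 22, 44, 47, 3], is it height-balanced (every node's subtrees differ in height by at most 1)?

Tree (level-order array): [23, 11, 45, 8, 22, 44, 47, 3]
Definition: a tree is height-balanced if, at every node, |h(left) - h(right)| <= 1 (empty subtree has height -1).
Bottom-up per-node check:
  node 3: h_left=-1, h_right=-1, diff=0 [OK], height=0
  node 8: h_left=0, h_right=-1, diff=1 [OK], height=1
  node 22: h_left=-1, h_right=-1, diff=0 [OK], height=0
  node 11: h_left=1, h_right=0, diff=1 [OK], height=2
  node 44: h_left=-1, h_right=-1, diff=0 [OK], height=0
  node 47: h_left=-1, h_right=-1, diff=0 [OK], height=0
  node 45: h_left=0, h_right=0, diff=0 [OK], height=1
  node 23: h_left=2, h_right=1, diff=1 [OK], height=3
All nodes satisfy the balance condition.
Result: Balanced


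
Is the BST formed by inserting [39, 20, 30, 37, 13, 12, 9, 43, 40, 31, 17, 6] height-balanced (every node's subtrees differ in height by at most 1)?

Tree (level-order array): [39, 20, 43, 13, 30, 40, None, 12, 17, None, 37, None, None, 9, None, None, None, 31, None, 6]
Definition: a tree is height-balanced if, at every node, |h(left) - h(right)| <= 1 (empty subtree has height -1).
Bottom-up per-node check:
  node 6: h_left=-1, h_right=-1, diff=0 [OK], height=0
  node 9: h_left=0, h_right=-1, diff=1 [OK], height=1
  node 12: h_left=1, h_right=-1, diff=2 [FAIL (|1--1|=2 > 1)], height=2
  node 17: h_left=-1, h_right=-1, diff=0 [OK], height=0
  node 13: h_left=2, h_right=0, diff=2 [FAIL (|2-0|=2 > 1)], height=3
  node 31: h_left=-1, h_right=-1, diff=0 [OK], height=0
  node 37: h_left=0, h_right=-1, diff=1 [OK], height=1
  node 30: h_left=-1, h_right=1, diff=2 [FAIL (|-1-1|=2 > 1)], height=2
  node 20: h_left=3, h_right=2, diff=1 [OK], height=4
  node 40: h_left=-1, h_right=-1, diff=0 [OK], height=0
  node 43: h_left=0, h_right=-1, diff=1 [OK], height=1
  node 39: h_left=4, h_right=1, diff=3 [FAIL (|4-1|=3 > 1)], height=5
Node 12 violates the condition: |1 - -1| = 2 > 1.
Result: Not balanced


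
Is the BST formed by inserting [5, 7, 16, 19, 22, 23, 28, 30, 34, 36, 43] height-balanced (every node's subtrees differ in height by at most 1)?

Tree (level-order array): [5, None, 7, None, 16, None, 19, None, 22, None, 23, None, 28, None, 30, None, 34, None, 36, None, 43]
Definition: a tree is height-balanced if, at every node, |h(left) - h(right)| <= 1 (empty subtree has height -1).
Bottom-up per-node check:
  node 43: h_left=-1, h_right=-1, diff=0 [OK], height=0
  node 36: h_left=-1, h_right=0, diff=1 [OK], height=1
  node 34: h_left=-1, h_right=1, diff=2 [FAIL (|-1-1|=2 > 1)], height=2
  node 30: h_left=-1, h_right=2, diff=3 [FAIL (|-1-2|=3 > 1)], height=3
  node 28: h_left=-1, h_right=3, diff=4 [FAIL (|-1-3|=4 > 1)], height=4
  node 23: h_left=-1, h_right=4, diff=5 [FAIL (|-1-4|=5 > 1)], height=5
  node 22: h_left=-1, h_right=5, diff=6 [FAIL (|-1-5|=6 > 1)], height=6
  node 19: h_left=-1, h_right=6, diff=7 [FAIL (|-1-6|=7 > 1)], height=7
  node 16: h_left=-1, h_right=7, diff=8 [FAIL (|-1-7|=8 > 1)], height=8
  node 7: h_left=-1, h_right=8, diff=9 [FAIL (|-1-8|=9 > 1)], height=9
  node 5: h_left=-1, h_right=9, diff=10 [FAIL (|-1-9|=10 > 1)], height=10
Node 34 violates the condition: |-1 - 1| = 2 > 1.
Result: Not balanced


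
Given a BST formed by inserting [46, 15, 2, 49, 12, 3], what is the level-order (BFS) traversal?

Tree insertion order: [46, 15, 2, 49, 12, 3]
Tree (level-order array): [46, 15, 49, 2, None, None, None, None, 12, 3]
BFS from the root, enqueuing left then right child of each popped node:
  queue [46] -> pop 46, enqueue [15, 49], visited so far: [46]
  queue [15, 49] -> pop 15, enqueue [2], visited so far: [46, 15]
  queue [49, 2] -> pop 49, enqueue [none], visited so far: [46, 15, 49]
  queue [2] -> pop 2, enqueue [12], visited so far: [46, 15, 49, 2]
  queue [12] -> pop 12, enqueue [3], visited so far: [46, 15, 49, 2, 12]
  queue [3] -> pop 3, enqueue [none], visited so far: [46, 15, 49, 2, 12, 3]
Result: [46, 15, 49, 2, 12, 3]


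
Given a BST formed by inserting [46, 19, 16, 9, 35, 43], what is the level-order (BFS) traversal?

Tree insertion order: [46, 19, 16, 9, 35, 43]
Tree (level-order array): [46, 19, None, 16, 35, 9, None, None, 43]
BFS from the root, enqueuing left then right child of each popped node:
  queue [46] -> pop 46, enqueue [19], visited so far: [46]
  queue [19] -> pop 19, enqueue [16, 35], visited so far: [46, 19]
  queue [16, 35] -> pop 16, enqueue [9], visited so far: [46, 19, 16]
  queue [35, 9] -> pop 35, enqueue [43], visited so far: [46, 19, 16, 35]
  queue [9, 43] -> pop 9, enqueue [none], visited so far: [46, 19, 16, 35, 9]
  queue [43] -> pop 43, enqueue [none], visited so far: [46, 19, 16, 35, 9, 43]
Result: [46, 19, 16, 35, 9, 43]


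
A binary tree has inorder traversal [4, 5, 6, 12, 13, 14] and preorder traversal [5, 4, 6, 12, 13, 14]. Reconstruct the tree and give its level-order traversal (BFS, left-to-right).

Inorder:  [4, 5, 6, 12, 13, 14]
Preorder: [5, 4, 6, 12, 13, 14]
Algorithm: preorder visits root first, so consume preorder in order;
for each root, split the current inorder slice at that value into
left-subtree inorder and right-subtree inorder, then recurse.
Recursive splits:
  root=5; inorder splits into left=[4], right=[6, 12, 13, 14]
  root=4; inorder splits into left=[], right=[]
  root=6; inorder splits into left=[], right=[12, 13, 14]
  root=12; inorder splits into left=[], right=[13, 14]
  root=13; inorder splits into left=[], right=[14]
  root=14; inorder splits into left=[], right=[]
Reconstructed level-order: [5, 4, 6, 12, 13, 14]


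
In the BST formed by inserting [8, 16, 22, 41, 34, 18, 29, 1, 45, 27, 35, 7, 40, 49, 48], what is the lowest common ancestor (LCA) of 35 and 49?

Tree insertion order: [8, 16, 22, 41, 34, 18, 29, 1, 45, 27, 35, 7, 40, 49, 48]
Tree (level-order array): [8, 1, 16, None, 7, None, 22, None, None, 18, 41, None, None, 34, 45, 29, 35, None, 49, 27, None, None, 40, 48]
In a BST, the LCA of p=35, q=49 is the first node v on the
root-to-leaf path with p <= v <= q (go left if both < v, right if both > v).
Walk from root:
  at 8: both 35 and 49 > 8, go right
  at 16: both 35 and 49 > 16, go right
  at 22: both 35 and 49 > 22, go right
  at 41: 35 <= 41 <= 49, this is the LCA
LCA = 41


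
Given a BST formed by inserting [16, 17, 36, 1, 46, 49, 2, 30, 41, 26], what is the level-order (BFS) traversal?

Tree insertion order: [16, 17, 36, 1, 46, 49, 2, 30, 41, 26]
Tree (level-order array): [16, 1, 17, None, 2, None, 36, None, None, 30, 46, 26, None, 41, 49]
BFS from the root, enqueuing left then right child of each popped node:
  queue [16] -> pop 16, enqueue [1, 17], visited so far: [16]
  queue [1, 17] -> pop 1, enqueue [2], visited so far: [16, 1]
  queue [17, 2] -> pop 17, enqueue [36], visited so far: [16, 1, 17]
  queue [2, 36] -> pop 2, enqueue [none], visited so far: [16, 1, 17, 2]
  queue [36] -> pop 36, enqueue [30, 46], visited so far: [16, 1, 17, 2, 36]
  queue [30, 46] -> pop 30, enqueue [26], visited so far: [16, 1, 17, 2, 36, 30]
  queue [46, 26] -> pop 46, enqueue [41, 49], visited so far: [16, 1, 17, 2, 36, 30, 46]
  queue [26, 41, 49] -> pop 26, enqueue [none], visited so far: [16, 1, 17, 2, 36, 30, 46, 26]
  queue [41, 49] -> pop 41, enqueue [none], visited so far: [16, 1, 17, 2, 36, 30, 46, 26, 41]
  queue [49] -> pop 49, enqueue [none], visited so far: [16, 1, 17, 2, 36, 30, 46, 26, 41, 49]
Result: [16, 1, 17, 2, 36, 30, 46, 26, 41, 49]


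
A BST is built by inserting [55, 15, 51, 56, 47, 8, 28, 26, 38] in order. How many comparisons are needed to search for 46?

Search path for 46: 55 -> 15 -> 51 -> 47 -> 28 -> 38
Found: False
Comparisons: 6


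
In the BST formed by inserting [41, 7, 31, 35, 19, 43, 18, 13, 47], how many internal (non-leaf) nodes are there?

Tree built from: [41, 7, 31, 35, 19, 43, 18, 13, 47]
Tree (level-order array): [41, 7, 43, None, 31, None, 47, 19, 35, None, None, 18, None, None, None, 13]
Rule: An internal node has at least one child.
Per-node child counts:
  node 41: 2 child(ren)
  node 7: 1 child(ren)
  node 31: 2 child(ren)
  node 19: 1 child(ren)
  node 18: 1 child(ren)
  node 13: 0 child(ren)
  node 35: 0 child(ren)
  node 43: 1 child(ren)
  node 47: 0 child(ren)
Matching nodes: [41, 7, 31, 19, 18, 43]
Count of internal (non-leaf) nodes: 6


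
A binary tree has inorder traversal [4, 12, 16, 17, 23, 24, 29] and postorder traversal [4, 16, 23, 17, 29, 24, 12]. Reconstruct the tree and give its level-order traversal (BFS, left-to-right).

Inorder:   [4, 12, 16, 17, 23, 24, 29]
Postorder: [4, 16, 23, 17, 29, 24, 12]
Algorithm: postorder visits root last, so walk postorder right-to-left;
each value is the root of the current inorder slice — split it at that
value, recurse on the right subtree first, then the left.
Recursive splits:
  root=12; inorder splits into left=[4], right=[16, 17, 23, 24, 29]
  root=24; inorder splits into left=[16, 17, 23], right=[29]
  root=29; inorder splits into left=[], right=[]
  root=17; inorder splits into left=[16], right=[23]
  root=23; inorder splits into left=[], right=[]
  root=16; inorder splits into left=[], right=[]
  root=4; inorder splits into left=[], right=[]
Reconstructed level-order: [12, 4, 24, 17, 29, 16, 23]


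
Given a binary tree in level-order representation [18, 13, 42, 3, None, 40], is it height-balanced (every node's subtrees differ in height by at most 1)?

Tree (level-order array): [18, 13, 42, 3, None, 40]
Definition: a tree is height-balanced if, at every node, |h(left) - h(right)| <= 1 (empty subtree has height -1).
Bottom-up per-node check:
  node 3: h_left=-1, h_right=-1, diff=0 [OK], height=0
  node 13: h_left=0, h_right=-1, diff=1 [OK], height=1
  node 40: h_left=-1, h_right=-1, diff=0 [OK], height=0
  node 42: h_left=0, h_right=-1, diff=1 [OK], height=1
  node 18: h_left=1, h_right=1, diff=0 [OK], height=2
All nodes satisfy the balance condition.
Result: Balanced


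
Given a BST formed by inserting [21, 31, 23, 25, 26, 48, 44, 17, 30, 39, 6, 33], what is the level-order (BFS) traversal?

Tree insertion order: [21, 31, 23, 25, 26, 48, 44, 17, 30, 39, 6, 33]
Tree (level-order array): [21, 17, 31, 6, None, 23, 48, None, None, None, 25, 44, None, None, 26, 39, None, None, 30, 33]
BFS from the root, enqueuing left then right child of each popped node:
  queue [21] -> pop 21, enqueue [17, 31], visited so far: [21]
  queue [17, 31] -> pop 17, enqueue [6], visited so far: [21, 17]
  queue [31, 6] -> pop 31, enqueue [23, 48], visited so far: [21, 17, 31]
  queue [6, 23, 48] -> pop 6, enqueue [none], visited so far: [21, 17, 31, 6]
  queue [23, 48] -> pop 23, enqueue [25], visited so far: [21, 17, 31, 6, 23]
  queue [48, 25] -> pop 48, enqueue [44], visited so far: [21, 17, 31, 6, 23, 48]
  queue [25, 44] -> pop 25, enqueue [26], visited so far: [21, 17, 31, 6, 23, 48, 25]
  queue [44, 26] -> pop 44, enqueue [39], visited so far: [21, 17, 31, 6, 23, 48, 25, 44]
  queue [26, 39] -> pop 26, enqueue [30], visited so far: [21, 17, 31, 6, 23, 48, 25, 44, 26]
  queue [39, 30] -> pop 39, enqueue [33], visited so far: [21, 17, 31, 6, 23, 48, 25, 44, 26, 39]
  queue [30, 33] -> pop 30, enqueue [none], visited so far: [21, 17, 31, 6, 23, 48, 25, 44, 26, 39, 30]
  queue [33] -> pop 33, enqueue [none], visited so far: [21, 17, 31, 6, 23, 48, 25, 44, 26, 39, 30, 33]
Result: [21, 17, 31, 6, 23, 48, 25, 44, 26, 39, 30, 33]


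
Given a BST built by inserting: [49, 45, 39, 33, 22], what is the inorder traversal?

Tree insertion order: [49, 45, 39, 33, 22]
Tree (level-order array): [49, 45, None, 39, None, 33, None, 22]
Inorder traversal: [22, 33, 39, 45, 49]


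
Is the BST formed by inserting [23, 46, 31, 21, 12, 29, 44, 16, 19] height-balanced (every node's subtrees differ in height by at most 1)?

Tree (level-order array): [23, 21, 46, 12, None, 31, None, None, 16, 29, 44, None, 19]
Definition: a tree is height-balanced if, at every node, |h(left) - h(right)| <= 1 (empty subtree has height -1).
Bottom-up per-node check:
  node 19: h_left=-1, h_right=-1, diff=0 [OK], height=0
  node 16: h_left=-1, h_right=0, diff=1 [OK], height=1
  node 12: h_left=-1, h_right=1, diff=2 [FAIL (|-1-1|=2 > 1)], height=2
  node 21: h_left=2, h_right=-1, diff=3 [FAIL (|2--1|=3 > 1)], height=3
  node 29: h_left=-1, h_right=-1, diff=0 [OK], height=0
  node 44: h_left=-1, h_right=-1, diff=0 [OK], height=0
  node 31: h_left=0, h_right=0, diff=0 [OK], height=1
  node 46: h_left=1, h_right=-1, diff=2 [FAIL (|1--1|=2 > 1)], height=2
  node 23: h_left=3, h_right=2, diff=1 [OK], height=4
Node 12 violates the condition: |-1 - 1| = 2 > 1.
Result: Not balanced


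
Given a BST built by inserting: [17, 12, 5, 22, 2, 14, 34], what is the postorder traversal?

Tree insertion order: [17, 12, 5, 22, 2, 14, 34]
Tree (level-order array): [17, 12, 22, 5, 14, None, 34, 2]
Postorder traversal: [2, 5, 14, 12, 34, 22, 17]


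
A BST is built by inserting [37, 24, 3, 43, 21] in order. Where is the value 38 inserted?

Starting tree (level order): [37, 24, 43, 3, None, None, None, None, 21]
Insertion path: 37 -> 43
Result: insert 38 as left child of 43
Final tree (level order): [37, 24, 43, 3, None, 38, None, None, 21]


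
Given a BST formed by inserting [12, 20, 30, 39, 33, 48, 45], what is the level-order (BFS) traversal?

Tree insertion order: [12, 20, 30, 39, 33, 48, 45]
Tree (level-order array): [12, None, 20, None, 30, None, 39, 33, 48, None, None, 45]
BFS from the root, enqueuing left then right child of each popped node:
  queue [12] -> pop 12, enqueue [20], visited so far: [12]
  queue [20] -> pop 20, enqueue [30], visited so far: [12, 20]
  queue [30] -> pop 30, enqueue [39], visited so far: [12, 20, 30]
  queue [39] -> pop 39, enqueue [33, 48], visited so far: [12, 20, 30, 39]
  queue [33, 48] -> pop 33, enqueue [none], visited so far: [12, 20, 30, 39, 33]
  queue [48] -> pop 48, enqueue [45], visited so far: [12, 20, 30, 39, 33, 48]
  queue [45] -> pop 45, enqueue [none], visited so far: [12, 20, 30, 39, 33, 48, 45]
Result: [12, 20, 30, 39, 33, 48, 45]


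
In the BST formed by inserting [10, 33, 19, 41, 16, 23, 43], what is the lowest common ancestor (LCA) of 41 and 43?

Tree insertion order: [10, 33, 19, 41, 16, 23, 43]
Tree (level-order array): [10, None, 33, 19, 41, 16, 23, None, 43]
In a BST, the LCA of p=41, q=43 is the first node v on the
root-to-leaf path with p <= v <= q (go left if both < v, right if both > v).
Walk from root:
  at 10: both 41 and 43 > 10, go right
  at 33: both 41 and 43 > 33, go right
  at 41: 41 <= 41 <= 43, this is the LCA
LCA = 41


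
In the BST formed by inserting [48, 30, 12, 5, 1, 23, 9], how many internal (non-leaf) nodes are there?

Tree built from: [48, 30, 12, 5, 1, 23, 9]
Tree (level-order array): [48, 30, None, 12, None, 5, 23, 1, 9]
Rule: An internal node has at least one child.
Per-node child counts:
  node 48: 1 child(ren)
  node 30: 1 child(ren)
  node 12: 2 child(ren)
  node 5: 2 child(ren)
  node 1: 0 child(ren)
  node 9: 0 child(ren)
  node 23: 0 child(ren)
Matching nodes: [48, 30, 12, 5]
Count of internal (non-leaf) nodes: 4


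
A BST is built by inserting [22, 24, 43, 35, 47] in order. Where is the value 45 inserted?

Starting tree (level order): [22, None, 24, None, 43, 35, 47]
Insertion path: 22 -> 24 -> 43 -> 47
Result: insert 45 as left child of 47
Final tree (level order): [22, None, 24, None, 43, 35, 47, None, None, 45]


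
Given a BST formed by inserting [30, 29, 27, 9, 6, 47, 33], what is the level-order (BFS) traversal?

Tree insertion order: [30, 29, 27, 9, 6, 47, 33]
Tree (level-order array): [30, 29, 47, 27, None, 33, None, 9, None, None, None, 6]
BFS from the root, enqueuing left then right child of each popped node:
  queue [30] -> pop 30, enqueue [29, 47], visited so far: [30]
  queue [29, 47] -> pop 29, enqueue [27], visited so far: [30, 29]
  queue [47, 27] -> pop 47, enqueue [33], visited so far: [30, 29, 47]
  queue [27, 33] -> pop 27, enqueue [9], visited so far: [30, 29, 47, 27]
  queue [33, 9] -> pop 33, enqueue [none], visited so far: [30, 29, 47, 27, 33]
  queue [9] -> pop 9, enqueue [6], visited so far: [30, 29, 47, 27, 33, 9]
  queue [6] -> pop 6, enqueue [none], visited so far: [30, 29, 47, 27, 33, 9, 6]
Result: [30, 29, 47, 27, 33, 9, 6]


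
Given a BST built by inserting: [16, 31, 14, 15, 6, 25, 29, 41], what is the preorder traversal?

Tree insertion order: [16, 31, 14, 15, 6, 25, 29, 41]
Tree (level-order array): [16, 14, 31, 6, 15, 25, 41, None, None, None, None, None, 29]
Preorder traversal: [16, 14, 6, 15, 31, 25, 29, 41]


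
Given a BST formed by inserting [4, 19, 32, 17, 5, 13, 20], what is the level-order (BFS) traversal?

Tree insertion order: [4, 19, 32, 17, 5, 13, 20]
Tree (level-order array): [4, None, 19, 17, 32, 5, None, 20, None, None, 13]
BFS from the root, enqueuing left then right child of each popped node:
  queue [4] -> pop 4, enqueue [19], visited so far: [4]
  queue [19] -> pop 19, enqueue [17, 32], visited so far: [4, 19]
  queue [17, 32] -> pop 17, enqueue [5], visited so far: [4, 19, 17]
  queue [32, 5] -> pop 32, enqueue [20], visited so far: [4, 19, 17, 32]
  queue [5, 20] -> pop 5, enqueue [13], visited so far: [4, 19, 17, 32, 5]
  queue [20, 13] -> pop 20, enqueue [none], visited so far: [4, 19, 17, 32, 5, 20]
  queue [13] -> pop 13, enqueue [none], visited so far: [4, 19, 17, 32, 5, 20, 13]
Result: [4, 19, 17, 32, 5, 20, 13]


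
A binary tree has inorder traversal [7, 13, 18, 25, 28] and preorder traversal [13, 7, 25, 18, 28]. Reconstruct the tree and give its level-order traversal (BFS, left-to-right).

Inorder:  [7, 13, 18, 25, 28]
Preorder: [13, 7, 25, 18, 28]
Algorithm: preorder visits root first, so consume preorder in order;
for each root, split the current inorder slice at that value into
left-subtree inorder and right-subtree inorder, then recurse.
Recursive splits:
  root=13; inorder splits into left=[7], right=[18, 25, 28]
  root=7; inorder splits into left=[], right=[]
  root=25; inorder splits into left=[18], right=[28]
  root=18; inorder splits into left=[], right=[]
  root=28; inorder splits into left=[], right=[]
Reconstructed level-order: [13, 7, 25, 18, 28]


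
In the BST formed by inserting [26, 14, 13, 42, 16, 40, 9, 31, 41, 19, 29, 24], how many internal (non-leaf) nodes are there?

Tree built from: [26, 14, 13, 42, 16, 40, 9, 31, 41, 19, 29, 24]
Tree (level-order array): [26, 14, 42, 13, 16, 40, None, 9, None, None, 19, 31, 41, None, None, None, 24, 29]
Rule: An internal node has at least one child.
Per-node child counts:
  node 26: 2 child(ren)
  node 14: 2 child(ren)
  node 13: 1 child(ren)
  node 9: 0 child(ren)
  node 16: 1 child(ren)
  node 19: 1 child(ren)
  node 24: 0 child(ren)
  node 42: 1 child(ren)
  node 40: 2 child(ren)
  node 31: 1 child(ren)
  node 29: 0 child(ren)
  node 41: 0 child(ren)
Matching nodes: [26, 14, 13, 16, 19, 42, 40, 31]
Count of internal (non-leaf) nodes: 8


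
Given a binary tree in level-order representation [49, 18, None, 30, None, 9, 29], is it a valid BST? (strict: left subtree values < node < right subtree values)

Level-order array: [49, 18, None, 30, None, 9, 29]
Validate using subtree bounds (lo, hi): at each node, require lo < value < hi,
then recurse left with hi=value and right with lo=value.
Preorder trace (stopping at first violation):
  at node 49 with bounds (-inf, +inf): OK
  at node 18 with bounds (-inf, 49): OK
  at node 30 with bounds (-inf, 18): VIOLATION
Node 30 violates its bound: not (-inf < 30 < 18).
Result: Not a valid BST


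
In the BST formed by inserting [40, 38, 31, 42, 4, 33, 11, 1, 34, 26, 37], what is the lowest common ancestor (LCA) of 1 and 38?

Tree insertion order: [40, 38, 31, 42, 4, 33, 11, 1, 34, 26, 37]
Tree (level-order array): [40, 38, 42, 31, None, None, None, 4, 33, 1, 11, None, 34, None, None, None, 26, None, 37]
In a BST, the LCA of p=1, q=38 is the first node v on the
root-to-leaf path with p <= v <= q (go left if both < v, right if both > v).
Walk from root:
  at 40: both 1 and 38 < 40, go left
  at 38: 1 <= 38 <= 38, this is the LCA
LCA = 38


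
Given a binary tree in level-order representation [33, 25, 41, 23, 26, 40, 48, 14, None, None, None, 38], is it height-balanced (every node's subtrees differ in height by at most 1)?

Tree (level-order array): [33, 25, 41, 23, 26, 40, 48, 14, None, None, None, 38]
Definition: a tree is height-balanced if, at every node, |h(left) - h(right)| <= 1 (empty subtree has height -1).
Bottom-up per-node check:
  node 14: h_left=-1, h_right=-1, diff=0 [OK], height=0
  node 23: h_left=0, h_right=-1, diff=1 [OK], height=1
  node 26: h_left=-1, h_right=-1, diff=0 [OK], height=0
  node 25: h_left=1, h_right=0, diff=1 [OK], height=2
  node 38: h_left=-1, h_right=-1, diff=0 [OK], height=0
  node 40: h_left=0, h_right=-1, diff=1 [OK], height=1
  node 48: h_left=-1, h_right=-1, diff=0 [OK], height=0
  node 41: h_left=1, h_right=0, diff=1 [OK], height=2
  node 33: h_left=2, h_right=2, diff=0 [OK], height=3
All nodes satisfy the balance condition.
Result: Balanced


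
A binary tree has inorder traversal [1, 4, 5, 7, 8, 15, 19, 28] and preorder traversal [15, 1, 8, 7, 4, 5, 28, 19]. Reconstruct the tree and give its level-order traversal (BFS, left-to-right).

Inorder:  [1, 4, 5, 7, 8, 15, 19, 28]
Preorder: [15, 1, 8, 7, 4, 5, 28, 19]
Algorithm: preorder visits root first, so consume preorder in order;
for each root, split the current inorder slice at that value into
left-subtree inorder and right-subtree inorder, then recurse.
Recursive splits:
  root=15; inorder splits into left=[1, 4, 5, 7, 8], right=[19, 28]
  root=1; inorder splits into left=[], right=[4, 5, 7, 8]
  root=8; inorder splits into left=[4, 5, 7], right=[]
  root=7; inorder splits into left=[4, 5], right=[]
  root=4; inorder splits into left=[], right=[5]
  root=5; inorder splits into left=[], right=[]
  root=28; inorder splits into left=[19], right=[]
  root=19; inorder splits into left=[], right=[]
Reconstructed level-order: [15, 1, 28, 8, 19, 7, 4, 5]


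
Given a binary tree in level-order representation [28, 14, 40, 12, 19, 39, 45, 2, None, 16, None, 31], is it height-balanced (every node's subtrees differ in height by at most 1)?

Tree (level-order array): [28, 14, 40, 12, 19, 39, 45, 2, None, 16, None, 31]
Definition: a tree is height-balanced if, at every node, |h(left) - h(right)| <= 1 (empty subtree has height -1).
Bottom-up per-node check:
  node 2: h_left=-1, h_right=-1, diff=0 [OK], height=0
  node 12: h_left=0, h_right=-1, diff=1 [OK], height=1
  node 16: h_left=-1, h_right=-1, diff=0 [OK], height=0
  node 19: h_left=0, h_right=-1, diff=1 [OK], height=1
  node 14: h_left=1, h_right=1, diff=0 [OK], height=2
  node 31: h_left=-1, h_right=-1, diff=0 [OK], height=0
  node 39: h_left=0, h_right=-1, diff=1 [OK], height=1
  node 45: h_left=-1, h_right=-1, diff=0 [OK], height=0
  node 40: h_left=1, h_right=0, diff=1 [OK], height=2
  node 28: h_left=2, h_right=2, diff=0 [OK], height=3
All nodes satisfy the balance condition.
Result: Balanced


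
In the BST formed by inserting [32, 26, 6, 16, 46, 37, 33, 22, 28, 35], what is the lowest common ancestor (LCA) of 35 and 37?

Tree insertion order: [32, 26, 6, 16, 46, 37, 33, 22, 28, 35]
Tree (level-order array): [32, 26, 46, 6, 28, 37, None, None, 16, None, None, 33, None, None, 22, None, 35]
In a BST, the LCA of p=35, q=37 is the first node v on the
root-to-leaf path with p <= v <= q (go left if both < v, right if both > v).
Walk from root:
  at 32: both 35 and 37 > 32, go right
  at 46: both 35 and 37 < 46, go left
  at 37: 35 <= 37 <= 37, this is the LCA
LCA = 37


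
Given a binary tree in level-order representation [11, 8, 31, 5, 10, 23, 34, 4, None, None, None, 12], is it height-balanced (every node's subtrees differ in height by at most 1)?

Tree (level-order array): [11, 8, 31, 5, 10, 23, 34, 4, None, None, None, 12]
Definition: a tree is height-balanced if, at every node, |h(left) - h(right)| <= 1 (empty subtree has height -1).
Bottom-up per-node check:
  node 4: h_left=-1, h_right=-1, diff=0 [OK], height=0
  node 5: h_left=0, h_right=-1, diff=1 [OK], height=1
  node 10: h_left=-1, h_right=-1, diff=0 [OK], height=0
  node 8: h_left=1, h_right=0, diff=1 [OK], height=2
  node 12: h_left=-1, h_right=-1, diff=0 [OK], height=0
  node 23: h_left=0, h_right=-1, diff=1 [OK], height=1
  node 34: h_left=-1, h_right=-1, diff=0 [OK], height=0
  node 31: h_left=1, h_right=0, diff=1 [OK], height=2
  node 11: h_left=2, h_right=2, diff=0 [OK], height=3
All nodes satisfy the balance condition.
Result: Balanced


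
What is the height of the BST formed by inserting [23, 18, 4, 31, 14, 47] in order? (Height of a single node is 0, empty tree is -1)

Insertion order: [23, 18, 4, 31, 14, 47]
Tree (level-order array): [23, 18, 31, 4, None, None, 47, None, 14]
Compute height bottom-up (empty subtree = -1):
  height(14) = 1 + max(-1, -1) = 0
  height(4) = 1 + max(-1, 0) = 1
  height(18) = 1 + max(1, -1) = 2
  height(47) = 1 + max(-1, -1) = 0
  height(31) = 1 + max(-1, 0) = 1
  height(23) = 1 + max(2, 1) = 3
Height = 3


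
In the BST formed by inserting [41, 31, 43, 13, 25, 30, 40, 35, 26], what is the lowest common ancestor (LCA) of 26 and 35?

Tree insertion order: [41, 31, 43, 13, 25, 30, 40, 35, 26]
Tree (level-order array): [41, 31, 43, 13, 40, None, None, None, 25, 35, None, None, 30, None, None, 26]
In a BST, the LCA of p=26, q=35 is the first node v on the
root-to-leaf path with p <= v <= q (go left if both < v, right if both > v).
Walk from root:
  at 41: both 26 and 35 < 41, go left
  at 31: 26 <= 31 <= 35, this is the LCA
LCA = 31


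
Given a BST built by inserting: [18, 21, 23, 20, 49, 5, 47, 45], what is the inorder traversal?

Tree insertion order: [18, 21, 23, 20, 49, 5, 47, 45]
Tree (level-order array): [18, 5, 21, None, None, 20, 23, None, None, None, 49, 47, None, 45]
Inorder traversal: [5, 18, 20, 21, 23, 45, 47, 49]


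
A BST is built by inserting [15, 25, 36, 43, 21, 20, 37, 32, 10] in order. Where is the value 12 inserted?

Starting tree (level order): [15, 10, 25, None, None, 21, 36, 20, None, 32, 43, None, None, None, None, 37]
Insertion path: 15 -> 10
Result: insert 12 as right child of 10
Final tree (level order): [15, 10, 25, None, 12, 21, 36, None, None, 20, None, 32, 43, None, None, None, None, 37]


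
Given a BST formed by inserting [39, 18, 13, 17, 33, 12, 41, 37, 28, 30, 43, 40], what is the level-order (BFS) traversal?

Tree insertion order: [39, 18, 13, 17, 33, 12, 41, 37, 28, 30, 43, 40]
Tree (level-order array): [39, 18, 41, 13, 33, 40, 43, 12, 17, 28, 37, None, None, None, None, None, None, None, None, None, 30]
BFS from the root, enqueuing left then right child of each popped node:
  queue [39] -> pop 39, enqueue [18, 41], visited so far: [39]
  queue [18, 41] -> pop 18, enqueue [13, 33], visited so far: [39, 18]
  queue [41, 13, 33] -> pop 41, enqueue [40, 43], visited so far: [39, 18, 41]
  queue [13, 33, 40, 43] -> pop 13, enqueue [12, 17], visited so far: [39, 18, 41, 13]
  queue [33, 40, 43, 12, 17] -> pop 33, enqueue [28, 37], visited so far: [39, 18, 41, 13, 33]
  queue [40, 43, 12, 17, 28, 37] -> pop 40, enqueue [none], visited so far: [39, 18, 41, 13, 33, 40]
  queue [43, 12, 17, 28, 37] -> pop 43, enqueue [none], visited so far: [39, 18, 41, 13, 33, 40, 43]
  queue [12, 17, 28, 37] -> pop 12, enqueue [none], visited so far: [39, 18, 41, 13, 33, 40, 43, 12]
  queue [17, 28, 37] -> pop 17, enqueue [none], visited so far: [39, 18, 41, 13, 33, 40, 43, 12, 17]
  queue [28, 37] -> pop 28, enqueue [30], visited so far: [39, 18, 41, 13, 33, 40, 43, 12, 17, 28]
  queue [37, 30] -> pop 37, enqueue [none], visited so far: [39, 18, 41, 13, 33, 40, 43, 12, 17, 28, 37]
  queue [30] -> pop 30, enqueue [none], visited so far: [39, 18, 41, 13, 33, 40, 43, 12, 17, 28, 37, 30]
Result: [39, 18, 41, 13, 33, 40, 43, 12, 17, 28, 37, 30]


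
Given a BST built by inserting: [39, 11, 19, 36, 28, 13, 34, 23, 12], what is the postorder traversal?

Tree insertion order: [39, 11, 19, 36, 28, 13, 34, 23, 12]
Tree (level-order array): [39, 11, None, None, 19, 13, 36, 12, None, 28, None, None, None, 23, 34]
Postorder traversal: [12, 13, 23, 34, 28, 36, 19, 11, 39]


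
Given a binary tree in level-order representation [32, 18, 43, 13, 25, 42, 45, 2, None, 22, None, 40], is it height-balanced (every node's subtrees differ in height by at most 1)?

Tree (level-order array): [32, 18, 43, 13, 25, 42, 45, 2, None, 22, None, 40]
Definition: a tree is height-balanced if, at every node, |h(left) - h(right)| <= 1 (empty subtree has height -1).
Bottom-up per-node check:
  node 2: h_left=-1, h_right=-1, diff=0 [OK], height=0
  node 13: h_left=0, h_right=-1, diff=1 [OK], height=1
  node 22: h_left=-1, h_right=-1, diff=0 [OK], height=0
  node 25: h_left=0, h_right=-1, diff=1 [OK], height=1
  node 18: h_left=1, h_right=1, diff=0 [OK], height=2
  node 40: h_left=-1, h_right=-1, diff=0 [OK], height=0
  node 42: h_left=0, h_right=-1, diff=1 [OK], height=1
  node 45: h_left=-1, h_right=-1, diff=0 [OK], height=0
  node 43: h_left=1, h_right=0, diff=1 [OK], height=2
  node 32: h_left=2, h_right=2, diff=0 [OK], height=3
All nodes satisfy the balance condition.
Result: Balanced


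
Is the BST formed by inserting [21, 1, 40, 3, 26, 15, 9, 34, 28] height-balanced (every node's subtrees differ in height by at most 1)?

Tree (level-order array): [21, 1, 40, None, 3, 26, None, None, 15, None, 34, 9, None, 28]
Definition: a tree is height-balanced if, at every node, |h(left) - h(right)| <= 1 (empty subtree has height -1).
Bottom-up per-node check:
  node 9: h_left=-1, h_right=-1, diff=0 [OK], height=0
  node 15: h_left=0, h_right=-1, diff=1 [OK], height=1
  node 3: h_left=-1, h_right=1, diff=2 [FAIL (|-1-1|=2 > 1)], height=2
  node 1: h_left=-1, h_right=2, diff=3 [FAIL (|-1-2|=3 > 1)], height=3
  node 28: h_left=-1, h_right=-1, diff=0 [OK], height=0
  node 34: h_left=0, h_right=-1, diff=1 [OK], height=1
  node 26: h_left=-1, h_right=1, diff=2 [FAIL (|-1-1|=2 > 1)], height=2
  node 40: h_left=2, h_right=-1, diff=3 [FAIL (|2--1|=3 > 1)], height=3
  node 21: h_left=3, h_right=3, diff=0 [OK], height=4
Node 3 violates the condition: |-1 - 1| = 2 > 1.
Result: Not balanced


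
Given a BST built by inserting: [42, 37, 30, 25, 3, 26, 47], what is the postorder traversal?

Tree insertion order: [42, 37, 30, 25, 3, 26, 47]
Tree (level-order array): [42, 37, 47, 30, None, None, None, 25, None, 3, 26]
Postorder traversal: [3, 26, 25, 30, 37, 47, 42]


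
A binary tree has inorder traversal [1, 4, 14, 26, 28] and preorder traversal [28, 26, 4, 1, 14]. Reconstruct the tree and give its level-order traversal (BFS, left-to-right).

Inorder:  [1, 4, 14, 26, 28]
Preorder: [28, 26, 4, 1, 14]
Algorithm: preorder visits root first, so consume preorder in order;
for each root, split the current inorder slice at that value into
left-subtree inorder and right-subtree inorder, then recurse.
Recursive splits:
  root=28; inorder splits into left=[1, 4, 14, 26], right=[]
  root=26; inorder splits into left=[1, 4, 14], right=[]
  root=4; inorder splits into left=[1], right=[14]
  root=1; inorder splits into left=[], right=[]
  root=14; inorder splits into left=[], right=[]
Reconstructed level-order: [28, 26, 4, 1, 14]


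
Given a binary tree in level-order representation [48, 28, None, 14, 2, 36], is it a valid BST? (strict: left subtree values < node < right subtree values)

Level-order array: [48, 28, None, 14, 2, 36]
Validate using subtree bounds (lo, hi): at each node, require lo < value < hi,
then recurse left with hi=value and right with lo=value.
Preorder trace (stopping at first violation):
  at node 48 with bounds (-inf, +inf): OK
  at node 28 with bounds (-inf, 48): OK
  at node 14 with bounds (-inf, 28): OK
  at node 36 with bounds (-inf, 14): VIOLATION
Node 36 violates its bound: not (-inf < 36 < 14).
Result: Not a valid BST


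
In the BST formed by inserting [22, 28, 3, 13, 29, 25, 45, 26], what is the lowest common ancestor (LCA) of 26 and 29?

Tree insertion order: [22, 28, 3, 13, 29, 25, 45, 26]
Tree (level-order array): [22, 3, 28, None, 13, 25, 29, None, None, None, 26, None, 45]
In a BST, the LCA of p=26, q=29 is the first node v on the
root-to-leaf path with p <= v <= q (go left if both < v, right if both > v).
Walk from root:
  at 22: both 26 and 29 > 22, go right
  at 28: 26 <= 28 <= 29, this is the LCA
LCA = 28
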